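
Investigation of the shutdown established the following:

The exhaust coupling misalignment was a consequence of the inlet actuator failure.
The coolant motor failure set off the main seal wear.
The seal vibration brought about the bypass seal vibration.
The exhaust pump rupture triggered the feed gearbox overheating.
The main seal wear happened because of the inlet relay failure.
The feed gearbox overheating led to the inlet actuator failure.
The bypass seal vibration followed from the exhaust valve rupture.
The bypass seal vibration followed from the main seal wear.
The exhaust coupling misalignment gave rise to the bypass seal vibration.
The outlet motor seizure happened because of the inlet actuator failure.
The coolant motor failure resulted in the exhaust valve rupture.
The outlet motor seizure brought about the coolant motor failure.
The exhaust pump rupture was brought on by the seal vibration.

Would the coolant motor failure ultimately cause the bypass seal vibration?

There is a causal chain: the coolant motor failure → the main seal wear → the bypass seal vibration.

Yes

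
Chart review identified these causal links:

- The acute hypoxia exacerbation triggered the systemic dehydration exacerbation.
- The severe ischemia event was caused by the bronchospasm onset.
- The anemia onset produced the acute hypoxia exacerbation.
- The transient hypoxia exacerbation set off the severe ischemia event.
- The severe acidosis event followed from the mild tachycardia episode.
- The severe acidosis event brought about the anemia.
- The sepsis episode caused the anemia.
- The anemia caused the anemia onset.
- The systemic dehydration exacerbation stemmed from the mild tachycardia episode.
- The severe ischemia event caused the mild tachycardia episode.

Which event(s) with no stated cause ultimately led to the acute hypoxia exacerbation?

Tracing upstream from the acute hypoxia exacerbation: the acute hypoxia exacerbation ← the anemia onset ← the anemia ← the sepsis episode.
A separate upstream branch: the acute hypoxia exacerbation ← the anemia onset ← the anemia ← the severe acidosis event ← the mild tachycardia episode ← the severe ischemia event ← the bronchospasm onset.
A separate upstream branch: the acute hypoxia exacerbation ← the anemia onset ← the anemia ← the severe acidosis event ← the mild tachycardia episode ← the severe ischemia event ← the transient hypoxia exacerbation.
Each of those chain origins has no stated cause.

the bronchospasm onset, the sepsis episode, the transient hypoxia exacerbation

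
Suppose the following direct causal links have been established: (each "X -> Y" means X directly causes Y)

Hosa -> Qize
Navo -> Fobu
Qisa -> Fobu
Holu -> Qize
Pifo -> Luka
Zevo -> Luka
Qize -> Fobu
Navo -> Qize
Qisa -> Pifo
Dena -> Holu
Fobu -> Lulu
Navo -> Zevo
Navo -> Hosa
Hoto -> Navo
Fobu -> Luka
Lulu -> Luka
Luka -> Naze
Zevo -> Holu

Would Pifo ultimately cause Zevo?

Pifo leads to Luka, Naze; Zevo is not among them.

No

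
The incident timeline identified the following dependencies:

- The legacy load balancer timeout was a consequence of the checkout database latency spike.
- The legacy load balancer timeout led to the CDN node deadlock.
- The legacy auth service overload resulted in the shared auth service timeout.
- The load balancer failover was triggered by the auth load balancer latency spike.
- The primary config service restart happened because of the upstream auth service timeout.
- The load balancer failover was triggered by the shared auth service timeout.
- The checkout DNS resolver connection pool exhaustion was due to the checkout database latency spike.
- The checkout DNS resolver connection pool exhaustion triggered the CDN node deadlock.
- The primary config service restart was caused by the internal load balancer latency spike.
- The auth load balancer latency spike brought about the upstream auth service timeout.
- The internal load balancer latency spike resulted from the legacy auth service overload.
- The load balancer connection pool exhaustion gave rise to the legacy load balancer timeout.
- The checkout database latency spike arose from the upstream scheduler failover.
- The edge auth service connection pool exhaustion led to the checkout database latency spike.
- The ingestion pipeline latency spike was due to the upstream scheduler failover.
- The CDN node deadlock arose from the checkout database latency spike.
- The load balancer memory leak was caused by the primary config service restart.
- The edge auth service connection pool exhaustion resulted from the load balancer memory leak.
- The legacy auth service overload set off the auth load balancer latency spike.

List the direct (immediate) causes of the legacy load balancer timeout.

the checkout database latency spike, the load balancer connection pool exhaustion

Upstream contributors include the legacy auth service overload, the upstream scheduler failover, the auth load balancer latency spike, the internal load balancer latency spike, the upstream auth service timeout, the primary config service restart, the load balancer memory leak, the edge auth service connection pool exhaustion, but only the checkout database latency spike, the load balancer connection pool exhaustion feed directly into the legacy load balancer timeout.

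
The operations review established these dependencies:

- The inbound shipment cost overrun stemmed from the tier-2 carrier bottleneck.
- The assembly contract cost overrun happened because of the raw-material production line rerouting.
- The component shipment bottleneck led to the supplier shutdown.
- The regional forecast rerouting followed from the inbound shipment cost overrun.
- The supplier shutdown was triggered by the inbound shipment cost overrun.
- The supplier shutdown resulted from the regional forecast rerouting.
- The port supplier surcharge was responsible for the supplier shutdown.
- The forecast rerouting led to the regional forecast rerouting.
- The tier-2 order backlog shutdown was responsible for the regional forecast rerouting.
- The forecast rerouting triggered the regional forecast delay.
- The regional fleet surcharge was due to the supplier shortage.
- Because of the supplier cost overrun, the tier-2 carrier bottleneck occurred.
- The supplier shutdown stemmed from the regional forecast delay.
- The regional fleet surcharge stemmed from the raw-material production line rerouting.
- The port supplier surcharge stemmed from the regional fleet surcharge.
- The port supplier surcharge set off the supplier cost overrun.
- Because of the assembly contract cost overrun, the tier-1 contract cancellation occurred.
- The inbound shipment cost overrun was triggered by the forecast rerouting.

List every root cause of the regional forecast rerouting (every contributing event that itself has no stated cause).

the forecast rerouting, the raw-material production line rerouting, the supplier shortage, the tier-2 order backlog shutdown

Tracing upstream from the regional forecast rerouting: the regional forecast rerouting ← the inbound shipment cost overrun ← the tier-2 carrier bottleneck ← the supplier cost overrun ← the port supplier surcharge ← the regional fleet surcharge ← the supplier shortage.
A separate upstream branch: the regional forecast rerouting ← the inbound shipment cost overrun ← the tier-2 carrier bottleneck ← the supplier cost overrun ← the port supplier surcharge ← the regional fleet surcharge ← the raw-material production line rerouting.
A separate upstream branch: the regional forecast rerouting ← the forecast rerouting.
A separate upstream branch: the regional forecast rerouting ← the tier-2 order backlog shutdown.
Each of those chain origins has no stated cause.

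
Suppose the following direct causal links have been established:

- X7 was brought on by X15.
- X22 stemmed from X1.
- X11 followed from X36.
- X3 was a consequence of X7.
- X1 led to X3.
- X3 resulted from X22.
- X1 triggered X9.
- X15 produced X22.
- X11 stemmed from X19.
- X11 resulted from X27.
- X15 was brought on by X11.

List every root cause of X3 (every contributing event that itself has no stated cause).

Tracing upstream from X3: X3 ← X1.
A separate upstream branch: X3 ← X22 ← X15 ← X11 ← X19.
A separate upstream branch: X3 ← X22 ← X15 ← X11 ← X27.
A separate upstream branch: X3 ← X22 ← X15 ← X11 ← X36.
Each of those chain origins has no stated cause.

X1, X19, X27, X36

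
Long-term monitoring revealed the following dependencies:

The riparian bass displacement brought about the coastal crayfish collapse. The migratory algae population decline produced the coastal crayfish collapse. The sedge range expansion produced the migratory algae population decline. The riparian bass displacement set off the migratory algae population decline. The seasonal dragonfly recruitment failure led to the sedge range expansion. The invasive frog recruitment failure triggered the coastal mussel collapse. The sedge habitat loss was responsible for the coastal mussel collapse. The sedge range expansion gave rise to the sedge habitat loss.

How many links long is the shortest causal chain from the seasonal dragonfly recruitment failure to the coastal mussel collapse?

3

Shortest chain: the seasonal dragonfly recruitment failure → the sedge range expansion → the sedge habitat loss → the coastal mussel collapse.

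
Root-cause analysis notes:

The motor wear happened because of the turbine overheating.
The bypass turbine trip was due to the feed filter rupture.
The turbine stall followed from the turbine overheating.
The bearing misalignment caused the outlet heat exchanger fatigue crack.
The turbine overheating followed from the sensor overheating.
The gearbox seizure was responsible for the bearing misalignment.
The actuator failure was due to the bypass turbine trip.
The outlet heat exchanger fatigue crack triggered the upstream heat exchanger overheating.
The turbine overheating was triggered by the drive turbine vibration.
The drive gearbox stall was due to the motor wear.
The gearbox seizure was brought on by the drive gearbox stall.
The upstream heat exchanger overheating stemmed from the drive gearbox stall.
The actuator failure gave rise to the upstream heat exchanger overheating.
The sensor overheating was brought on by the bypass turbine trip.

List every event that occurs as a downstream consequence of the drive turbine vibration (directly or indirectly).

Direct effects: the turbine overheating.
2 steps out: the motor wear, the turbine stall.
3 steps out: the drive gearbox stall.
4 steps out: the gearbox seizure, the upstream heat exchanger overheating.
5 steps out: the bearing misalignment.
6 steps out: the outlet heat exchanger fatigue crack.
Not reachable from it: the feed filter rupture, the bypass turbine trip, the sensor overheating, the actuator failure.

the bearing misalignment, the drive gearbox stall, the gearbox seizure, the motor wear, the outlet heat exchanger fatigue crack, the turbine overheating, the turbine stall, the upstream heat exchanger overheating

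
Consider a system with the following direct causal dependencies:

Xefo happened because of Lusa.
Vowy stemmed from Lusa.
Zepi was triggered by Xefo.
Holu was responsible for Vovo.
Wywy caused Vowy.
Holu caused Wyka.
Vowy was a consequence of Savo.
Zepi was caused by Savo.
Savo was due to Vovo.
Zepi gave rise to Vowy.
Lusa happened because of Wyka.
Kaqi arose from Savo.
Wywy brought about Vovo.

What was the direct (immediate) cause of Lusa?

Wyka

Upstream contributors include Holu, but only Wyka feeds directly into Lusa.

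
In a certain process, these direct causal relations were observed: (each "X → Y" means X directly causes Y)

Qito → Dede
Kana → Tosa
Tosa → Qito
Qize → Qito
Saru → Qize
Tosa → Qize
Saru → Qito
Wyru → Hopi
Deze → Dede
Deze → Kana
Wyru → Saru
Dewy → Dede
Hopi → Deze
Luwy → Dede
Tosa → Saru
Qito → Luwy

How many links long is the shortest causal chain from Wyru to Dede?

3

Shortest chain: Wyru → Hopi → Deze → Dede.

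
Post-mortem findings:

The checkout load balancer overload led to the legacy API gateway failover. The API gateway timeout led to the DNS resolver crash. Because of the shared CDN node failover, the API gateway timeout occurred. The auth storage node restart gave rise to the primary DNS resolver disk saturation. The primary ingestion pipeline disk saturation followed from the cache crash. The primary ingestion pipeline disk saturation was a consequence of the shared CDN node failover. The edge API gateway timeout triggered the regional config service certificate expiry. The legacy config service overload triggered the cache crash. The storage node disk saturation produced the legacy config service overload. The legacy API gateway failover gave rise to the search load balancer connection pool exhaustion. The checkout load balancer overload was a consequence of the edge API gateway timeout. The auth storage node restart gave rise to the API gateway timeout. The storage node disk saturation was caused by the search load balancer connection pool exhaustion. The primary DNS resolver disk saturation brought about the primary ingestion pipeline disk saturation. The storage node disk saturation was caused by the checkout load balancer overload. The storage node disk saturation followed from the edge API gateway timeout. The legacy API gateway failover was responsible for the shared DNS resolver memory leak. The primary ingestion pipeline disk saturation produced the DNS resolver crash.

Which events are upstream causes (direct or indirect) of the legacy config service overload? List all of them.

the checkout load balancer overload, the edge API gateway timeout, the legacy API gateway failover, the search load balancer connection pool exhaustion, the storage node disk saturation

Immediate cause of the legacy config service overload: the storage node disk saturation.
Further upstream: the edge API gateway timeout, the checkout load balancer overload, the legacy API gateway failover, the search load balancer connection pool exhaustion.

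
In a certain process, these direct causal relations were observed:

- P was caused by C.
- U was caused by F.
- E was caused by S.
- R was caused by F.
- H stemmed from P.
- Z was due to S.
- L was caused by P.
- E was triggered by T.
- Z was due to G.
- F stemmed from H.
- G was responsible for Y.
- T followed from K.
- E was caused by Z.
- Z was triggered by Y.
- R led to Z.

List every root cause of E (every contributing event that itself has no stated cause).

C, G, K, S

Tracing upstream from E: E ← Z ← R ← F ← H ← P ← C.
A separate upstream branch: E ← T ← K.
A separate upstream branch: E ← Z ← G.
A separate upstream branch: E ← S.
Each of those chain origins has no stated cause.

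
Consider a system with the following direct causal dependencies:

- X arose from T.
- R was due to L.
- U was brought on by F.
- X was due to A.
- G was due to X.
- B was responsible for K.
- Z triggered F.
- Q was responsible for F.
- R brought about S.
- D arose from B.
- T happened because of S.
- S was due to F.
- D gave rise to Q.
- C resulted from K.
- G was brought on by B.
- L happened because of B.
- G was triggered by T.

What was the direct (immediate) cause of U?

F

Upstream contributors include B, D, Q, Z, but only F feeds directly into U.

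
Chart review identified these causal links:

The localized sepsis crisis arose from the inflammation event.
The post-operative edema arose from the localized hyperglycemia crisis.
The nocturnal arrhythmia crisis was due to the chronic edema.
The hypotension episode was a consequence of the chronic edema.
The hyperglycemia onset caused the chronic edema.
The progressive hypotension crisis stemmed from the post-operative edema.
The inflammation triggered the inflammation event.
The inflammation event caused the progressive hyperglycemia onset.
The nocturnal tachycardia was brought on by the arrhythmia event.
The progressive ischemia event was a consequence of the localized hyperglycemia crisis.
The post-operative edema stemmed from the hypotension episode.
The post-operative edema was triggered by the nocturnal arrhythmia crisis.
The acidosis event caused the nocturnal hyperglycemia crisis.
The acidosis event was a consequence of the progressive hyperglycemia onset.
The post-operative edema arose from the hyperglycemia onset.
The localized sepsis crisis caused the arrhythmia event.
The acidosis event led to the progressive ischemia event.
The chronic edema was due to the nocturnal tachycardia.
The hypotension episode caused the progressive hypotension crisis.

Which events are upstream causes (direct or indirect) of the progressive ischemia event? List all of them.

Immediate causes of the progressive ischemia event: the acidosis event, the localized hyperglycemia crisis.
Further upstream: the inflammation, the inflammation event, the progressive hyperglycemia onset.

the acidosis event, the inflammation, the inflammation event, the localized hyperglycemia crisis, the progressive hyperglycemia onset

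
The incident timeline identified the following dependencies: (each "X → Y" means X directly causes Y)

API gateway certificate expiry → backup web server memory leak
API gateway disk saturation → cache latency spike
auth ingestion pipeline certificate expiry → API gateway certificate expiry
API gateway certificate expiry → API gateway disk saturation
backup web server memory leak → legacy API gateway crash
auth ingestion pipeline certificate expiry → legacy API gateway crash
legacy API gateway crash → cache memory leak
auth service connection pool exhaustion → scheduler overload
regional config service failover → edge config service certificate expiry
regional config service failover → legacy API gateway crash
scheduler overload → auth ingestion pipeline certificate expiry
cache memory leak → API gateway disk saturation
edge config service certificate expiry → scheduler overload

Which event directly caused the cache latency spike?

Upstream contributors include the regional config service failover, the auth service connection pool exhaustion, the edge config service certificate expiry, the scheduler overload, the auth ingestion pipeline certificate expiry, the API gateway certificate expiry, the backup web server memory leak, the legacy API gateway crash, the cache memory leak, but only the API gateway disk saturation feeds directly into the cache latency spike.

the API gateway disk saturation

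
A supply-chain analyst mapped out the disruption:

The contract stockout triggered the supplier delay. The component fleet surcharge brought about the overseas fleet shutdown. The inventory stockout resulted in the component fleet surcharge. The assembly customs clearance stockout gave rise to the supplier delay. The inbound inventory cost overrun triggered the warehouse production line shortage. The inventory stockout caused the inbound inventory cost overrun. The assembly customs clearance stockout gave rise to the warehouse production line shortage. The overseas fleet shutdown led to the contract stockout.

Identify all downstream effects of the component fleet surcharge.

the contract stockout, the overseas fleet shutdown, the supplier delay

Direct effects: the overseas fleet shutdown.
2 steps out: the contract stockout.
3 steps out: the supplier delay.
Not reachable from it: the inventory stockout, the assembly customs clearance stockout, the inbound inventory cost overrun, the warehouse production line shortage.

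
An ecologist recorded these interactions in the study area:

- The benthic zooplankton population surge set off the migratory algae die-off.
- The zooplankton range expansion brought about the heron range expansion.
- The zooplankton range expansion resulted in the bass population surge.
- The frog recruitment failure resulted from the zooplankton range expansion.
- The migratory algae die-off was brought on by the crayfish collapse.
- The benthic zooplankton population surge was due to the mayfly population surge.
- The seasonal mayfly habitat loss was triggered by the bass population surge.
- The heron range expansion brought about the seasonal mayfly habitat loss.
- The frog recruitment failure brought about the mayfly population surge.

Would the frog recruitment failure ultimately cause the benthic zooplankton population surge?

There is a causal chain: the frog recruitment failure → the mayfly population surge → the benthic zooplankton population surge.

Yes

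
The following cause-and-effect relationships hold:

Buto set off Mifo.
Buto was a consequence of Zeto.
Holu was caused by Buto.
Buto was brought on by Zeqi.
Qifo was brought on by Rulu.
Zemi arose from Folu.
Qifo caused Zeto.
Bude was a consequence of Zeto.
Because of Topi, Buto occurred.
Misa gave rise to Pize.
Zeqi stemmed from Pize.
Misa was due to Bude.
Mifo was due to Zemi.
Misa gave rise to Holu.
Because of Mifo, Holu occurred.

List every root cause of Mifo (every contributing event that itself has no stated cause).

Tracing upstream from Mifo: Mifo ← Buto ← Zeto ← Qifo ← Rulu.
A separate upstream branch: Mifo ← Buto ← Topi.
A separate upstream branch: Mifo ← Zemi ← Folu.
Each of those chain origins has no stated cause.

Folu, Rulu, Topi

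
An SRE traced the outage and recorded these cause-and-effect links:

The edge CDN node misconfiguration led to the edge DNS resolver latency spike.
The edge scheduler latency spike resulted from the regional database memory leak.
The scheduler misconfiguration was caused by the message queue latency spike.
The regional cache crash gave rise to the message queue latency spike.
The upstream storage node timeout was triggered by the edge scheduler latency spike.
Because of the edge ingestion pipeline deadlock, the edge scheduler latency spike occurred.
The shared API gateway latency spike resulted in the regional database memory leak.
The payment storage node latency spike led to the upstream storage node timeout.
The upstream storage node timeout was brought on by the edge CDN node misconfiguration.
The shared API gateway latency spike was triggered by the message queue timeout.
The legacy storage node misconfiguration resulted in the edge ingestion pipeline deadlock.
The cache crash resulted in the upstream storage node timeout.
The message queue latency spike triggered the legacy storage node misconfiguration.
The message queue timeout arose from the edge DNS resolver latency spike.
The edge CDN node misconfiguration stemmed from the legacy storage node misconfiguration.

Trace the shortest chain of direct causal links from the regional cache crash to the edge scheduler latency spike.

the regional cache crash → the message queue latency spike
the message queue latency spike → the legacy storage node misconfiguration
the legacy storage node misconfiguration → the edge ingestion pipeline deadlock
the edge ingestion pipeline deadlock → the edge scheduler latency spike
Length: 4 steps.

the regional cache crash → the message queue latency spike → the legacy storage node misconfiguration → the edge ingestion pipeline deadlock → the edge scheduler latency spike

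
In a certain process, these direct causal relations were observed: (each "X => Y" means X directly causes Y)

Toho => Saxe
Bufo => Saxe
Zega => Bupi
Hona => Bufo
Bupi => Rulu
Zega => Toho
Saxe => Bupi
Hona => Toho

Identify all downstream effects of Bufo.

Bupi, Rulu, Saxe

Direct effects: Saxe.
2 steps out: Bupi.
3 steps out: Rulu.
Not reachable from it: Zega, Hona, Toho.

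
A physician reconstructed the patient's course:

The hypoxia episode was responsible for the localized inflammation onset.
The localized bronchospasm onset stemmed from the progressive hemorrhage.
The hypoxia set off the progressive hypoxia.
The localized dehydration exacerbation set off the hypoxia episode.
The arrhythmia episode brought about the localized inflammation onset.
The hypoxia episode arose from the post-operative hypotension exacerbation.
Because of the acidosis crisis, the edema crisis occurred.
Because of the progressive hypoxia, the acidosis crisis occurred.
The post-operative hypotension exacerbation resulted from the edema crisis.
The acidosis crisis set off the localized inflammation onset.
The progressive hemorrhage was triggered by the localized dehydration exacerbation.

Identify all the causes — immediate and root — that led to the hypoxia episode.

Immediate causes of the hypoxia episode: the localized dehydration exacerbation, the post-operative hypotension exacerbation.
Further upstream: the hypoxia, the progressive hypoxia, the acidosis crisis, the edema crisis.

the acidosis crisis, the edema crisis, the hypoxia, the localized dehydration exacerbation, the post-operative hypotension exacerbation, the progressive hypoxia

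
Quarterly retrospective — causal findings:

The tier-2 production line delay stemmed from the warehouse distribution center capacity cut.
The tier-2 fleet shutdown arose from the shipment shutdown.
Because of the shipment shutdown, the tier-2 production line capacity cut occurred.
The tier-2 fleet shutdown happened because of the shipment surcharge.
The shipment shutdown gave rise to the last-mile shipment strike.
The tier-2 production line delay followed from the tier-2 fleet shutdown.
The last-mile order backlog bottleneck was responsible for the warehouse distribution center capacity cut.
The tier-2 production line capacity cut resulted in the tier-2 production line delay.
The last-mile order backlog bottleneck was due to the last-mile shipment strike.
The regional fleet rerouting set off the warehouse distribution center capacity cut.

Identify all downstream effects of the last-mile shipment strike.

Direct effects: the last-mile order backlog bottleneck.
2 steps out: the warehouse distribution center capacity cut.
3 steps out: the tier-2 production line delay.
Not reachable from it: the shipment shutdown, the tier-2 production line capacity cut, the regional fleet rerouting, the shipment surcharge, the tier-2 fleet shutdown.

the last-mile order backlog bottleneck, the tier-2 production line delay, the warehouse distribution center capacity cut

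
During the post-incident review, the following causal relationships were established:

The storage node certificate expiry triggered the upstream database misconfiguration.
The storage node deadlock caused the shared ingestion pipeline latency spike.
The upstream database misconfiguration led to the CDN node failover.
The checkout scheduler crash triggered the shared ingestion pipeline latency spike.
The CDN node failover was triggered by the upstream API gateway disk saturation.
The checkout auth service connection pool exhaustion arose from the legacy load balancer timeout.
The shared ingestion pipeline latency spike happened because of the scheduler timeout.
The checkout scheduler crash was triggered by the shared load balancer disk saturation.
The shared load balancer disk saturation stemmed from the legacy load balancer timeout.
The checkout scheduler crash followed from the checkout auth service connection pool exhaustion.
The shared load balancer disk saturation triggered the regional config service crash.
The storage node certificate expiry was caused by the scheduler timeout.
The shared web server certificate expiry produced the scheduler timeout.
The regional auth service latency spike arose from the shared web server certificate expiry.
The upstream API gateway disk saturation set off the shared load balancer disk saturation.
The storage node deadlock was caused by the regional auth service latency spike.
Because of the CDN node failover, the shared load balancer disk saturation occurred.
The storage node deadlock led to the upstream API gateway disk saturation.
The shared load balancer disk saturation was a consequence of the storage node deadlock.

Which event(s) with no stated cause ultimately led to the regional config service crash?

Tracing upstream from the regional config service crash: the regional config service crash ← the shared load balancer disk saturation ← the legacy load balancer timeout.
A separate upstream branch: the regional config service crash ← the shared load balancer disk saturation ← the storage node deadlock ← the regional auth service latency spike ← the shared web server certificate expiry.
Each of those chain origins has no stated cause.

the legacy load balancer timeout, the shared web server certificate expiry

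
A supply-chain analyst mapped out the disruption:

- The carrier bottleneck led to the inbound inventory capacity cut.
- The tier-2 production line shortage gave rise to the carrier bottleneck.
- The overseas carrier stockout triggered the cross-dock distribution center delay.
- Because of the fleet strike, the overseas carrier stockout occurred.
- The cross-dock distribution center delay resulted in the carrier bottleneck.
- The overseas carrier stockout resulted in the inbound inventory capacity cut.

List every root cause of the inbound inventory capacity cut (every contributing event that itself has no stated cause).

Tracing upstream from the inbound inventory capacity cut: the inbound inventory capacity cut ← the overseas carrier stockout ← the fleet strike.
A separate upstream branch: the inbound inventory capacity cut ← the carrier bottleneck ← the tier-2 production line shortage.
Each of those chain origins has no stated cause.

the fleet strike, the tier-2 production line shortage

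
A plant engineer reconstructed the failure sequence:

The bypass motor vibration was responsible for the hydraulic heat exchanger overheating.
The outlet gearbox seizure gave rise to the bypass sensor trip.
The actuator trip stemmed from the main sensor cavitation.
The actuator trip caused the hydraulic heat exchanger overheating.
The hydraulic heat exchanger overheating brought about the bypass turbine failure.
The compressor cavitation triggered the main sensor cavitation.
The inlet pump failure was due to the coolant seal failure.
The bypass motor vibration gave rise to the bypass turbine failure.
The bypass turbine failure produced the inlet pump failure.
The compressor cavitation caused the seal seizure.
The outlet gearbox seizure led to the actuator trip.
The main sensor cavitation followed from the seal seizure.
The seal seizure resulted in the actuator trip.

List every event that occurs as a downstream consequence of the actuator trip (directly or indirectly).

Direct effects: the hydraulic heat exchanger overheating.
2 steps out: the bypass turbine failure.
3 steps out: the inlet pump failure.
Not reachable from it: the outlet gearbox seizure, the bypass sensor trip, the compressor cavitation, the coolant seal failure, the seal seizure, the main sensor cavitation, the bypass motor vibration.

the bypass turbine failure, the hydraulic heat exchanger overheating, the inlet pump failure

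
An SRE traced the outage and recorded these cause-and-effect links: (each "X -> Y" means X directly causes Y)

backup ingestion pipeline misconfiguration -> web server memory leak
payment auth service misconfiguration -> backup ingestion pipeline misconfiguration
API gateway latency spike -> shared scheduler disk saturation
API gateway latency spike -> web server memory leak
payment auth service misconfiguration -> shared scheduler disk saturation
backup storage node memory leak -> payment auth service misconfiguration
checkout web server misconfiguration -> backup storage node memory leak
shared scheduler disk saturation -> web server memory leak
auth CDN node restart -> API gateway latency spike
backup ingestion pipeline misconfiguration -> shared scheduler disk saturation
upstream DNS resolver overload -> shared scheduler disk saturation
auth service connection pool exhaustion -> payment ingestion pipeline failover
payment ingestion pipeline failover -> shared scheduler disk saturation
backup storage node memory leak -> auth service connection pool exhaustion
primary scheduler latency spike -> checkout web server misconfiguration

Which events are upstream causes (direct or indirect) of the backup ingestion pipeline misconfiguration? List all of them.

Immediate cause of the backup ingestion pipeline misconfiguration: the payment auth service misconfiguration.
Further upstream: the primary scheduler latency spike, the checkout web server misconfiguration, the backup storage node memory leak.

the backup storage node memory leak, the checkout web server misconfiguration, the payment auth service misconfiguration, the primary scheduler latency spike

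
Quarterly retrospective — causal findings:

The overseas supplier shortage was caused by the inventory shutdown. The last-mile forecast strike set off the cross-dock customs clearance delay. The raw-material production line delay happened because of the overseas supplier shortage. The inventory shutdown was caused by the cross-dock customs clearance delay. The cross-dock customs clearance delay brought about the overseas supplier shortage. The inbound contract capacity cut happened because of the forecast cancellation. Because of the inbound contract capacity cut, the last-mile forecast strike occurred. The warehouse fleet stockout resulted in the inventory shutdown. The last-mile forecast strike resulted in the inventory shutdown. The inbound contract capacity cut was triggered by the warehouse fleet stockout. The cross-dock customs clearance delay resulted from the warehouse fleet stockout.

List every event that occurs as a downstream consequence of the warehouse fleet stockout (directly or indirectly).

Direct effects: the inbound contract capacity cut, the cross-dock customs clearance delay, the inventory shutdown.
2 steps out: the last-mile forecast strike, the overseas supplier shortage.
3 steps out: the raw-material production line delay.
Not reachable from it: the forecast cancellation.

the cross-dock customs clearance delay, the inbound contract capacity cut, the inventory shutdown, the last-mile forecast strike, the overseas supplier shortage, the raw-material production line delay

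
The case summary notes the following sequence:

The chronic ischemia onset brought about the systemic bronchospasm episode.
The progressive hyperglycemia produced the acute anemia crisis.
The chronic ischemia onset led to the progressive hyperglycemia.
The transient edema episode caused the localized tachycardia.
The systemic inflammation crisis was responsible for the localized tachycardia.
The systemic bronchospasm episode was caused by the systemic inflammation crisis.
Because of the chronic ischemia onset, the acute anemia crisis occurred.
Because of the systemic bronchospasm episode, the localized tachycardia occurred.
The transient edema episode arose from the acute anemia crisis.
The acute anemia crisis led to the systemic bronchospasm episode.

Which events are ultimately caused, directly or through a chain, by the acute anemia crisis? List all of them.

the localized tachycardia, the systemic bronchospasm episode, the transient edema episode

Direct effects: the transient edema episode, the systemic bronchospasm episode.
2 steps out: the localized tachycardia.
Not reachable from it: the chronic ischemia onset, the progressive hyperglycemia, the systemic inflammation crisis.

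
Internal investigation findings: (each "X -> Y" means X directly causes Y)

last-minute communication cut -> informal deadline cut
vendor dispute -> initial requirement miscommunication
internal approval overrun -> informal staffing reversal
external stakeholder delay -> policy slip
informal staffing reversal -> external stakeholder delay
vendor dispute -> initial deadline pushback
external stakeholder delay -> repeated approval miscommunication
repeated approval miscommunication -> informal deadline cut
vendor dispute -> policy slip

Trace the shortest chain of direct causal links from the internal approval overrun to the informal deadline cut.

the internal approval overrun → the informal staffing reversal
the informal staffing reversal → the external stakeholder delay
the external stakeholder delay → the repeated approval miscommunication
the repeated approval miscommunication → the informal deadline cut
Length: 4 steps.

the internal approval overrun → the informal staffing reversal → the external stakeholder delay → the repeated approval miscommunication → the informal deadline cut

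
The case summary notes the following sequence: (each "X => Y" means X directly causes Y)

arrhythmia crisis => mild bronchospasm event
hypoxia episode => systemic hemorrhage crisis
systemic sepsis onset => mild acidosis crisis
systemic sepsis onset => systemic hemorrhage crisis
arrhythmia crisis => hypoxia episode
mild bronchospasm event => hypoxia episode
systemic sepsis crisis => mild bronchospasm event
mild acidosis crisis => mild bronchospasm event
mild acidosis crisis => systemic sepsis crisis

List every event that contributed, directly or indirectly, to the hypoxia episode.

Immediate causes of the hypoxia episode: the arrhythmia crisis, the mild bronchospasm event.
Further upstream: the systemic sepsis onset, the mild acidosis crisis, the systemic sepsis crisis.

the arrhythmia crisis, the mild acidosis crisis, the mild bronchospasm event, the systemic sepsis crisis, the systemic sepsis onset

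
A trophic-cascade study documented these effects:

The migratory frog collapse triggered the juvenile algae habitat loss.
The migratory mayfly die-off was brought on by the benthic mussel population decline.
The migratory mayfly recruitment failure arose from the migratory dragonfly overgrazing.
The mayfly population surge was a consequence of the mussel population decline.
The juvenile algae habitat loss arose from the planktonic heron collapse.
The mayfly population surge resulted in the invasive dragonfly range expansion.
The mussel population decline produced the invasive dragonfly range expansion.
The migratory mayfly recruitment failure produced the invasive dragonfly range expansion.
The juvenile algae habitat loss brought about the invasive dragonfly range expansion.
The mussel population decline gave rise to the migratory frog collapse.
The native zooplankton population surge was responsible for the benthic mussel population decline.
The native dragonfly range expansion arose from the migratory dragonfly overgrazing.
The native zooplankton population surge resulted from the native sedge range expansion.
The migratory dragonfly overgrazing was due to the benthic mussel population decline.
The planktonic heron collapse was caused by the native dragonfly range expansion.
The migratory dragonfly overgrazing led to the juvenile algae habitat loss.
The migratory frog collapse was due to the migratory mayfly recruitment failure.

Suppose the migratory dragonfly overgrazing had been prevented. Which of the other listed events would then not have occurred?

Downstream of the migratory dragonfly overgrazing: the migratory mayfly recruitment failure, the native dragonfly range expansion, the planktonic heron collapse, the migratory frog collapse, the juvenile algae habitat loss, the invasive dragonfly range expansion.
Of those, still caused via another path: the migratory frog collapse, the juvenile algae habitat loss, the invasive dragonfly range expansion.
The remainder have no surviving cause.

the migratory mayfly recruitment failure, the native dragonfly range expansion, the planktonic heron collapse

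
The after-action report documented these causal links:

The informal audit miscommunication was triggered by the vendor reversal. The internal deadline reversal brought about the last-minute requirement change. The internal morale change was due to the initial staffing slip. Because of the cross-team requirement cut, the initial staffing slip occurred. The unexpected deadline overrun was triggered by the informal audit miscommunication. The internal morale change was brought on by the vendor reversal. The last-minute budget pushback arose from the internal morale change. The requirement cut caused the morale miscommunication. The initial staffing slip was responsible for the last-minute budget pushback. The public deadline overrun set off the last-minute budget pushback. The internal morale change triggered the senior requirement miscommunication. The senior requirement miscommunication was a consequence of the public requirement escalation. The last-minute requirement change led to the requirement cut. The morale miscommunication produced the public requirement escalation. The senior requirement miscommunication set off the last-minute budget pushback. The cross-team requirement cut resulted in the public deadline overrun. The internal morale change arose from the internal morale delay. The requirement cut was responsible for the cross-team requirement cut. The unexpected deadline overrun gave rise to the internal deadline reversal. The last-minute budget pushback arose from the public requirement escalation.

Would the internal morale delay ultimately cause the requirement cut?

No

The internal morale delay leads to the internal morale change, the senior requirement miscommunication, the last-minute budget pushback; the requirement cut is not among them.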